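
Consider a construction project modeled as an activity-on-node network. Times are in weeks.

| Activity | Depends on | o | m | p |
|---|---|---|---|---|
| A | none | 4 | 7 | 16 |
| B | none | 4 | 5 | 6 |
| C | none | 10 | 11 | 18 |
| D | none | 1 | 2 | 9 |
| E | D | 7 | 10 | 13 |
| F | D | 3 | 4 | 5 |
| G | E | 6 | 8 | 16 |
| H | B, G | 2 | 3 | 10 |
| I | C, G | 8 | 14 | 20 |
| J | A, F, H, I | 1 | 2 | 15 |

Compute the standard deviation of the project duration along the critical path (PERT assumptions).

te_A = (4 + 4·7 + 16)/6 = 48/6 = 8; σ²_A = ((16−4)/6)² = 4.000
te_B = (4 + 4·5 + 6)/6 = 30/6 = 5; σ²_B = ((6−4)/6)² = 0.111
te_C = (10 + 4·11 + 18)/6 = 72/6 = 12; σ²_C = ((18−10)/6)² = 1.778
te_D = (1 + 4·2 + 9)/6 = 18/6 = 3; σ²_D = ((9−1)/6)² = 1.778
te_E = (7 + 4·10 + 13)/6 = 60/6 = 10; σ²_E = ((13−7)/6)² = 1.000
te_F = (3 + 4·4 + 5)/6 = 24/6 = 4; σ²_F = ((5−3)/6)² = 0.111
te_G = (6 + 4·8 + 16)/6 = 54/6 = 9; σ²_G = ((16−6)/6)² = 2.778
te_H = (2 + 4·3 + 10)/6 = 24/6 = 4; σ²_H = ((10−2)/6)² = 1.778
te_I = (8 + 4·14 + 20)/6 = 84/6 = 14; σ²_I = ((20−8)/6)² = 4.000
te_J = (1 + 4·2 + 15)/6 = 24/6 = 4; σ²_J = ((15−1)/6)² = 5.444

Forward pass:
ES_A = 0; EF_A = 8
ES_B = 0; EF_B = 5
ES_C = 0; EF_C = 12
ES_D = 0; EF_D = 3
ES_E = 3; EF_E = 3+10 = 13
ES_F = 3; EF_F = 3+4 = 7
ES_G = 13; EF_G = 13+9 = 22
ES_H = max(EF_B=5, EF_G=22) = 22; EF_H = 22+4 = 26
ES_I = max(EF_C=12, EF_G=22) = 22; EF_I = 22+14 = 36
ES_J = max(EF_A=8, EF_F=7, EF_H=26, EF_I=36) = 36; EF_J = 36+4 = 40
Expected project duration μ = 40 weeks. Critical path: D → E → G → I → J.

Variance along critical path = 1.778 + 1.000 + 2.778 + 4.000 + 5.444 = 15.000
σ = √15.000 = 3.873 weeks

3.87 weeks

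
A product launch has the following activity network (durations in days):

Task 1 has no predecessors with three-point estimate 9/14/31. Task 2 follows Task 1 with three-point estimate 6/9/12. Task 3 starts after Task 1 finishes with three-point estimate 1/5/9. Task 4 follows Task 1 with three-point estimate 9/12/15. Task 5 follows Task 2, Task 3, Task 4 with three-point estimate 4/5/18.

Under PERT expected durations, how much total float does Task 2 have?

te_Task 1 = (9 + 4·14 + 31)/6 = 96/6 = 16
te_Task 2 = (6 + 4·9 + 12)/6 = 54/6 = 9
te_Task 3 = (1 + 4·5 + 9)/6 = 30/6 = 5
te_Task 4 = (9 + 4·12 + 15)/6 = 72/6 = 12
te_Task 5 = (4 + 4·5 + 18)/6 = 42/6 = 7

Forward pass:
ES_Task 1 = 0; EF_Task 1 = 16
ES_Task 2 = 16; EF_Task 2 = 16+9 = 25
ES_Task 3 = 16; EF_Task 3 = 16+5 = 21
ES_Task 4 = 16; EF_Task 4 = 16+12 = 28
ES_Task 5 = max(EF_Task 2=25, EF_Task 3=21, EF_Task 4=28) = 28; EF_Task 5 = 28+7 = 35
Expected project duration μ = 35 days. Critical path: Task 1 → Task 4 → Task 5.

Backward pass:
LF_Task 5 = 35; LS_Task 5 = 35−7 = 28
LF_Task 4 = LS_Task 5 = 28; LS_Task 4 = 28−12 = 16
LF_Task 3 = LS_Task 5 = 28; LS_Task 3 = 28−5 = 23
LF_Task 2 = LS_Task 5 = 28; LS_Task 2 = 28−9 = 19
LF_Task 1 = min(LS_Task 2=19, LS_Task 3=23, LS_Task 4=16) = 16; LS_Task 1 = 16−16 = 0
Slack_Task 2 = LS_Task 2 − ES_Task 2 = 19 − 16 = 3

3 days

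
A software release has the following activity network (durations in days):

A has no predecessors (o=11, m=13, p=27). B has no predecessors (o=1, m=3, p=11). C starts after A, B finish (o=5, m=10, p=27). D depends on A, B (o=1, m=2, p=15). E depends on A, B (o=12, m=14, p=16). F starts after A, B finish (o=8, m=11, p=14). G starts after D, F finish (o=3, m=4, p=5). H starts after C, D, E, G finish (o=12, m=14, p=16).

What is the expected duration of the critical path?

te_A = (11 + 4·13 + 27)/6 = 90/6 = 15
te_B = (1 + 4·3 + 11)/6 = 24/6 = 4
te_C = (5 + 4·10 + 27)/6 = 72/6 = 12
te_D = (1 + 4·2 + 15)/6 = 24/6 = 4
te_E = (12 + 4·14 + 16)/6 = 84/6 = 14
te_F = (8 + 4·11 + 14)/6 = 66/6 = 11
te_G = (3 + 4·4 + 5)/6 = 24/6 = 4
te_H = (12 + 4·14 + 16)/6 = 84/6 = 14

Forward pass:
ES_A = 0; EF_A = 15
ES_B = 0; EF_B = 4
ES_C = max(EF_A=15, EF_B=4) = 15; EF_C = 15+12 = 27
ES_D = max(EF_A=15, EF_B=4) = 15; EF_D = 15+4 = 19
ES_E = max(EF_A=15, EF_B=4) = 15; EF_E = 15+14 = 29
ES_F = max(EF_A=15, EF_B=4) = 15; EF_F = 15+11 = 26
ES_G = max(EF_D=19, EF_F=26) = 26; EF_G = 26+4 = 30
ES_H = max(EF_C=27, EF_D=19, EF_E=29, EF_G=30) = 30; EF_H = 30+14 = 44
Expected project duration μ = 44 days. Critical path: A → F → G → H.

44 days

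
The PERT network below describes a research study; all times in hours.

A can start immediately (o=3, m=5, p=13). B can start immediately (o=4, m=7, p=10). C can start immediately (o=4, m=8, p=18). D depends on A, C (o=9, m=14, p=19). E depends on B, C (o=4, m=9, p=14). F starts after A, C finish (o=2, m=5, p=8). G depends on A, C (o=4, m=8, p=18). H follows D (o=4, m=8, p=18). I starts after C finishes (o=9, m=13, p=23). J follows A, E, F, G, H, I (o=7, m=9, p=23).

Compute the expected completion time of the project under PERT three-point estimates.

te_A = (3 + 4·5 + 13)/6 = 36/6 = 6
te_B = (4 + 4·7 + 10)/6 = 42/6 = 7
te_C = (4 + 4·8 + 18)/6 = 54/6 = 9
te_D = (9 + 4·14 + 19)/6 = 84/6 = 14
te_E = (4 + 4·9 + 14)/6 = 54/6 = 9
te_F = (2 + 4·5 + 8)/6 = 30/6 = 5
te_G = (4 + 4·8 + 18)/6 = 54/6 = 9
te_H = (4 + 4·8 + 18)/6 = 54/6 = 9
te_I = (9 + 4·13 + 23)/6 = 84/6 = 14
te_J = (7 + 4·9 + 23)/6 = 66/6 = 11

Forward pass:
ES_A = 0; EF_A = 6
ES_B = 0; EF_B = 7
ES_C = 0; EF_C = 9
ES_D = max(EF_A=6, EF_C=9) = 9; EF_D = 9+14 = 23
ES_E = max(EF_B=7, EF_C=9) = 9; EF_E = 9+9 = 18
ES_F = max(EF_A=6, EF_C=9) = 9; EF_F = 9+5 = 14
ES_G = max(EF_A=6, EF_C=9) = 9; EF_G = 9+9 = 18
ES_H = 23; EF_H = 23+9 = 32
ES_I = 9; EF_I = 9+14 = 23
ES_J = max(EF_A=6, EF_E=18, EF_F=14, EF_G=18, EF_H=32, EF_I=23) = 32; EF_J = 32+11 = 43
Expected project duration μ = 43 hours. Critical path: C → D → H → J.

43 hours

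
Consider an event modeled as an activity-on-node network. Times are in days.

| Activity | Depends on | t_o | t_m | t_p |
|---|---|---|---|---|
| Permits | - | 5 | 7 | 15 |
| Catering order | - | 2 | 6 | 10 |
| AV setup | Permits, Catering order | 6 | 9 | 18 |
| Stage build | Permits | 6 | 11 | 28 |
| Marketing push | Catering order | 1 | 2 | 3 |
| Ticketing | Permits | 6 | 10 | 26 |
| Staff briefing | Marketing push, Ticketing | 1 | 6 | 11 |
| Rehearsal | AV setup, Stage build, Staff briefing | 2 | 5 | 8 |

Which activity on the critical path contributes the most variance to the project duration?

Ticketing

te_Permits = (5 + 4·7 + 15)/6 = 48/6 = 8; σ²_Permits = ((15−5)/6)² = 2.778
te_Catering order = (2 + 4·6 + 10)/6 = 36/6 = 6; σ²_Catering order = ((10−2)/6)² = 1.778
te_AV setup = (6 + 4·9 + 18)/6 = 60/6 = 10; σ²_AV setup = ((18−6)/6)² = 4.000
te_Stage build = (6 + 4·11 + 28)/6 = 78/6 = 13; σ²_Stage build = ((28−6)/6)² = 13.444
te_Marketing push = (1 + 4·2 + 3)/6 = 12/6 = 2; σ²_Marketing push = ((3−1)/6)² = 0.111
te_Ticketing = (6 + 4·10 + 26)/6 = 72/6 = 12; σ²_Ticketing = ((26−6)/6)² = 11.111
te_Staff briefing = (1 + 4·6 + 11)/6 = 36/6 = 6; σ²_Staff briefing = ((11−1)/6)² = 2.778
te_Rehearsal = (2 + 4·5 + 8)/6 = 30/6 = 5; σ²_Rehearsal = ((8−2)/6)² = 1.000

Forward pass:
ES_Permits = 0; EF_Permits = 8
ES_Catering order = 0; EF_Catering order = 6
ES_AV setup = max(EF_Permits=8, EF_Catering order=6) = 8; EF_AV setup = 8+10 = 18
ES_Stage build = 8; EF_Stage build = 8+13 = 21
ES_Marketing push = 6; EF_Marketing push = 6+2 = 8
ES_Ticketing = 8; EF_Ticketing = 8+12 = 20
ES_Staff briefing = max(EF_Marketing push=8, EF_Ticketing=20) = 20; EF_Staff briefing = 20+6 = 26
ES_Rehearsal = max(EF_AV setup=18, EF_Stage build=21, EF_Staff briefing=26) = 26; EF_Rehearsal = 26+5 = 31
Expected project duration μ = 31 days. Critical path: Permits → Ticketing → Staff briefing → Rehearsal.

Variances on critical path: σ²_Permits=2.778, σ²_Ticketing=11.111, σ²_Staff briefing=2.778, σ²_Rehearsal=1.000.
Largest is σ²_Ticketing = 11.111.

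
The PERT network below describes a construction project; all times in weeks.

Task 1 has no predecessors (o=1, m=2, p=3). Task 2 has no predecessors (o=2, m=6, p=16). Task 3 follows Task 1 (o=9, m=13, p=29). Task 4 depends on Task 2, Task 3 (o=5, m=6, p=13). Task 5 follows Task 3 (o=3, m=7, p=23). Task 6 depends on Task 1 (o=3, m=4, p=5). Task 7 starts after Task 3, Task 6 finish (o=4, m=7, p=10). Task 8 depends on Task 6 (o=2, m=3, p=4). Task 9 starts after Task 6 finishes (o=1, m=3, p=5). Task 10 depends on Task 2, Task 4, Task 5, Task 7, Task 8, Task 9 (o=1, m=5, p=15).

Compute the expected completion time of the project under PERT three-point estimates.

32 weeks

te_Task 1 = (1 + 4·2 + 3)/6 = 12/6 = 2
te_Task 2 = (2 + 4·6 + 16)/6 = 42/6 = 7
te_Task 3 = (9 + 4·13 + 29)/6 = 90/6 = 15
te_Task 4 = (5 + 4·6 + 13)/6 = 42/6 = 7
te_Task 5 = (3 + 4·7 + 23)/6 = 54/6 = 9
te_Task 6 = (3 + 4·4 + 5)/6 = 24/6 = 4
te_Task 7 = (4 + 4·7 + 10)/6 = 42/6 = 7
te_Task 8 = (2 + 4·3 + 4)/6 = 18/6 = 3
te_Task 9 = (1 + 4·3 + 5)/6 = 18/6 = 3
te_Task 10 = (1 + 4·5 + 15)/6 = 36/6 = 6

Forward pass:
ES_Task 1 = 0; EF_Task 1 = 2
ES_Task 2 = 0; EF_Task 2 = 7
ES_Task 3 = 2; EF_Task 3 = 2+15 = 17
ES_Task 4 = max(EF_Task 2=7, EF_Task 3=17) = 17; EF_Task 4 = 17+7 = 24
ES_Task 5 = 17; EF_Task 5 = 17+9 = 26
ES_Task 6 = 2; EF_Task 6 = 2+4 = 6
ES_Task 7 = max(EF_Task 3=17, EF_Task 6=6) = 17; EF_Task 7 = 17+7 = 24
ES_Task 8 = 6; EF_Task 8 = 6+3 = 9
ES_Task 9 = 6; EF_Task 9 = 6+3 = 9
ES_Task 10 = max(EF_Task 2=7, EF_Task 4=24, EF_Task 5=26, EF_Task 7=24, EF_Task 8=9, EF_Task 9=9) = 26; EF_Task 10 = 26+6 = 32
Expected project duration μ = 32 weeks. Critical path: Task 1 → Task 3 → Task 5 → Task 10.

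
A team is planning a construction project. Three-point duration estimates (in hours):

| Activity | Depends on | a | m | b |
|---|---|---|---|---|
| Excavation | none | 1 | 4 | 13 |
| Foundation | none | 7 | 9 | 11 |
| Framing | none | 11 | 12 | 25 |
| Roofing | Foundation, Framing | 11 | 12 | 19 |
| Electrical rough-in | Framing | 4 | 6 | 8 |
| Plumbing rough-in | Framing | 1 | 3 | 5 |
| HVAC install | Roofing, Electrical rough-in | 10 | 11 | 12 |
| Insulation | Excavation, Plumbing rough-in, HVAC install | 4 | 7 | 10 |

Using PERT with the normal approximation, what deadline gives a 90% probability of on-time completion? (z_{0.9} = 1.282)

te_Excavation = (1 + 4·4 + 13)/6 = 30/6 = 5; σ²_Excavation = ((13−1)/6)² = 4.000
te_Foundation = (7 + 4·9 + 11)/6 = 54/6 = 9; σ²_Foundation = ((11−7)/6)² = 0.444
te_Framing = (11 + 4·12 + 25)/6 = 84/6 = 14; σ²_Framing = ((25−11)/6)² = 5.444
te_Roofing = (11 + 4·12 + 19)/6 = 78/6 = 13; σ²_Roofing = ((19−11)/6)² = 1.778
te_Electrical rough-in = (4 + 4·6 + 8)/6 = 36/6 = 6; σ²_Electrical rough-in = ((8−4)/6)² = 0.444
te_Plumbing rough-in = (1 + 4·3 + 5)/6 = 18/6 = 3; σ²_Plumbing rough-in = ((5−1)/6)² = 0.444
te_HVAC install = (10 + 4·11 + 12)/6 = 66/6 = 11; σ²_HVAC install = ((12−10)/6)² = 0.111
te_Insulation = (4 + 4·7 + 10)/6 = 42/6 = 7; σ²_Insulation = ((10−4)/6)² = 1.000

Forward pass:
ES_Excavation = 0; EF_Excavation = 5
ES_Foundation = 0; EF_Foundation = 9
ES_Framing = 0; EF_Framing = 14
ES_Roofing = max(EF_Foundation=9, EF_Framing=14) = 14; EF_Roofing = 14+13 = 27
ES_Electrical rough-in = 14; EF_Electrical rough-in = 14+6 = 20
ES_Plumbing rough-in = 14; EF_Plumbing rough-in = 14+3 = 17
ES_HVAC install = max(EF_Roofing=27, EF_Electrical rough-in=20) = 27; EF_HVAC install = 27+11 = 38
ES_Insulation = max(EF_Excavation=5, EF_Plumbing rough-in=17, EF_HVAC install=38) = 38; EF_Insulation = 38+7 = 45
Expected project duration μ = 45 hours. Critical path: Framing → Roofing → HVAC install → Insulation.

Variance along critical path = 5.444 + 1.778 + 0.111 + 1.000 = 8.333; σ = 2.887 hours.
D = μ + z·σ = 45 + 1.282·2.887 = 48.7 hours

48.7 hours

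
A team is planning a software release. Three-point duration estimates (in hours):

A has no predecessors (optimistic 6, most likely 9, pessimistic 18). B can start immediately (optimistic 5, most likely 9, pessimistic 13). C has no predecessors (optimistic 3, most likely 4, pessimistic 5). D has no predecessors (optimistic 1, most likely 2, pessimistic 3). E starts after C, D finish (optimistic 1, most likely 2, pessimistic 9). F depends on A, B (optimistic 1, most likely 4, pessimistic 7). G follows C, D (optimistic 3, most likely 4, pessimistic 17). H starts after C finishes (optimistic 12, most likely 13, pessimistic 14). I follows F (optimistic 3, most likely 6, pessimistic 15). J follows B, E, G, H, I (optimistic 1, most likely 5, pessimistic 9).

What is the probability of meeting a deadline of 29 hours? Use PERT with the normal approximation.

te_A = (6 + 4·9 + 18)/6 = 60/6 = 10; σ²_A = ((18−6)/6)² = 4.000
te_B = (5 + 4·9 + 13)/6 = 54/6 = 9; σ²_B = ((13−5)/6)² = 1.778
te_C = (3 + 4·4 + 5)/6 = 24/6 = 4; σ²_C = ((5−3)/6)² = 0.111
te_D = (1 + 4·2 + 3)/6 = 12/6 = 2; σ²_D = ((3−1)/6)² = 0.111
te_E = (1 + 4·2 + 9)/6 = 18/6 = 3; σ²_E = ((9−1)/6)² = 1.778
te_F = (1 + 4·4 + 7)/6 = 24/6 = 4; σ²_F = ((7−1)/6)² = 1.000
te_G = (3 + 4·4 + 17)/6 = 36/6 = 6; σ²_G = ((17−3)/6)² = 5.444
te_H = (12 + 4·13 + 14)/6 = 78/6 = 13; σ²_H = ((14−12)/6)² = 0.111
te_I = (3 + 4·6 + 15)/6 = 42/6 = 7; σ²_I = ((15−3)/6)² = 4.000
te_J = (1 + 4·5 + 9)/6 = 30/6 = 5; σ²_J = ((9−1)/6)² = 1.778

Forward pass:
ES_A = 0; EF_A = 10
ES_B = 0; EF_B = 9
ES_C = 0; EF_C = 4
ES_D = 0; EF_D = 2
ES_E = max(EF_C=4, EF_D=2) = 4; EF_E = 4+3 = 7
ES_F = max(EF_A=10, EF_B=9) = 10; EF_F = 10+4 = 14
ES_G = max(EF_C=4, EF_D=2) = 4; EF_G = 4+6 = 10
ES_H = 4; EF_H = 4+13 = 17
ES_I = 14; EF_I = 14+7 = 21
ES_J = max(EF_B=9, EF_E=7, EF_G=10, EF_H=17, EF_I=21) = 21; EF_J = 21+5 = 26
Expected project duration μ = 26 hours. Critical path: A → F → I → J.

Variance along critical path = 4.000 + 1.000 + 4.000 + 1.778 = 10.778; σ = √10.778 = 3.283 hours.
Z = (29 − 26) / 3.283 = 0.914
P(T ≤ 29) = Φ(0.914) ≈ 0.820

0.820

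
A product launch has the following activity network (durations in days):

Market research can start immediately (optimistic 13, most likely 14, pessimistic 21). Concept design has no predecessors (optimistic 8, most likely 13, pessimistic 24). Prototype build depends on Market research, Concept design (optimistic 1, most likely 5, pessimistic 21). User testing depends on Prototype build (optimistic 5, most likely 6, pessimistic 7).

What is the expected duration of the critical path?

te_Market research = (13 + 4·14 + 21)/6 = 90/6 = 15
te_Concept design = (8 + 4·13 + 24)/6 = 84/6 = 14
te_Prototype build = (1 + 4·5 + 21)/6 = 42/6 = 7
te_User testing = (5 + 4·6 + 7)/6 = 36/6 = 6

Forward pass:
ES_Market research = 0; EF_Market research = 15
ES_Concept design = 0; EF_Concept design = 14
ES_Prototype build = max(EF_Market research=15, EF_Concept design=14) = 15; EF_Prototype build = 15+7 = 22
ES_User testing = 22; EF_User testing = 22+6 = 28
Expected project duration μ = 28 days. Critical path: Market research → Prototype build → User testing.

28 days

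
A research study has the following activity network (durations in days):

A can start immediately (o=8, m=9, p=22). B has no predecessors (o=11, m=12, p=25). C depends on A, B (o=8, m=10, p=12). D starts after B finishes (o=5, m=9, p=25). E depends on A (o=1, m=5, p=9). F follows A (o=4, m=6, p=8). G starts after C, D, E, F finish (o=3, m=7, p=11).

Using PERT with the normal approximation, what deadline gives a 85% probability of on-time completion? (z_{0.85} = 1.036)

36.4 days

te_A = (8 + 4·9 + 22)/6 = 66/6 = 11; σ²_A = ((22−8)/6)² = 5.444
te_B = (11 + 4·12 + 25)/6 = 84/6 = 14; σ²_B = ((25−11)/6)² = 5.444
te_C = (8 + 4·10 + 12)/6 = 60/6 = 10; σ²_C = ((12−8)/6)² = 0.444
te_D = (5 + 4·9 + 25)/6 = 66/6 = 11; σ²_D = ((25−5)/6)² = 11.111
te_E = (1 + 4·5 + 9)/6 = 30/6 = 5; σ²_E = ((9−1)/6)² = 1.778
te_F = (4 + 4·6 + 8)/6 = 36/6 = 6; σ²_F = ((8−4)/6)² = 0.444
te_G = (3 + 4·7 + 11)/6 = 42/6 = 7; σ²_G = ((11−3)/6)² = 1.778

Forward pass:
ES_A = 0; EF_A = 11
ES_B = 0; EF_B = 14
ES_C = max(EF_A=11, EF_B=14) = 14; EF_C = 14+10 = 24
ES_D = 14; EF_D = 14+11 = 25
ES_E = 11; EF_E = 11+5 = 16
ES_F = 11; EF_F = 11+6 = 17
ES_G = max(EF_C=24, EF_D=25, EF_E=16, EF_F=17) = 25; EF_G = 25+7 = 32
Expected project duration μ = 32 days. Critical path: B → D → G.

Variance along critical path = 5.444 + 11.111 + 1.778 = 18.333; σ = 4.282 days.
D = μ + z·σ = 32 + 1.036·4.282 = 36.4 days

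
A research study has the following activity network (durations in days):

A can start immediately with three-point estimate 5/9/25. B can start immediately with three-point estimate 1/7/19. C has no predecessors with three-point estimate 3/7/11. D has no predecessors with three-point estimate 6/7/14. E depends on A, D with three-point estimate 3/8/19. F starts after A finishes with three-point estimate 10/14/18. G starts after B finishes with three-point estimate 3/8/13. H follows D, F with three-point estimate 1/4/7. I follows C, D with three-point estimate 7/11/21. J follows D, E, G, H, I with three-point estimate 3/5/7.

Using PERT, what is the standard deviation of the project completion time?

te_A = (5 + 4·9 + 25)/6 = 66/6 = 11; σ²_A = ((25−5)/6)² = 11.111
te_B = (1 + 4·7 + 19)/6 = 48/6 = 8; σ²_B = ((19−1)/6)² = 9.000
te_C = (3 + 4·7 + 11)/6 = 42/6 = 7; σ²_C = ((11−3)/6)² = 1.778
te_D = (6 + 4·7 + 14)/6 = 48/6 = 8; σ²_D = ((14−6)/6)² = 1.778
te_E = (3 + 4·8 + 19)/6 = 54/6 = 9; σ²_E = ((19−3)/6)² = 7.111
te_F = (10 + 4·14 + 18)/6 = 84/6 = 14; σ²_F = ((18−10)/6)² = 1.778
te_G = (3 + 4·8 + 13)/6 = 48/6 = 8; σ²_G = ((13−3)/6)² = 2.778
te_H = (1 + 4·4 + 7)/6 = 24/6 = 4; σ²_H = ((7−1)/6)² = 1.000
te_I = (7 + 4·11 + 21)/6 = 72/6 = 12; σ²_I = ((21−7)/6)² = 5.444
te_J = (3 + 4·5 + 7)/6 = 30/6 = 5; σ²_J = ((7−3)/6)² = 0.444

Forward pass:
ES_A = 0; EF_A = 11
ES_B = 0; EF_B = 8
ES_C = 0; EF_C = 7
ES_D = 0; EF_D = 8
ES_E = max(EF_A=11, EF_D=8) = 11; EF_E = 11+9 = 20
ES_F = 11; EF_F = 11+14 = 25
ES_G = 8; EF_G = 8+8 = 16
ES_H = max(EF_D=8, EF_F=25) = 25; EF_H = 25+4 = 29
ES_I = max(EF_C=7, EF_D=8) = 8; EF_I = 8+12 = 20
ES_J = max(EF_D=8, EF_E=20, EF_G=16, EF_H=29, EF_I=20) = 29; EF_J = 29+5 = 34
Expected project duration μ = 34 days. Critical path: A → F → H → J.

Variance along critical path = 11.111 + 1.778 + 1.000 + 0.444 = 14.333
σ = √14.333 = 3.786 days

3.79 days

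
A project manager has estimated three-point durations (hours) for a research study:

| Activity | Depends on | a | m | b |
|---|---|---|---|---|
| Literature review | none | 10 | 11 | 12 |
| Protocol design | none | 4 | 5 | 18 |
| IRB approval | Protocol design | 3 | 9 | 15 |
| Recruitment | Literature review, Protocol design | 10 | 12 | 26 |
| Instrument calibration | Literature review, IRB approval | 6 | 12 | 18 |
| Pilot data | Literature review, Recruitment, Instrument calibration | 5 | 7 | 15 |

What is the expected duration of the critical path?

36 hours

te_Literature review = (10 + 4·11 + 12)/6 = 66/6 = 11
te_Protocol design = (4 + 4·5 + 18)/6 = 42/6 = 7
te_IRB approval = (3 + 4·9 + 15)/6 = 54/6 = 9
te_Recruitment = (10 + 4·12 + 26)/6 = 84/6 = 14
te_Instrument calibration = (6 + 4·12 + 18)/6 = 72/6 = 12
te_Pilot data = (5 + 4·7 + 15)/6 = 48/6 = 8

Forward pass:
ES_Literature review = 0; EF_Literature review = 11
ES_Protocol design = 0; EF_Protocol design = 7
ES_IRB approval = 7; EF_IRB approval = 7+9 = 16
ES_Recruitment = max(EF_Literature review=11, EF_Protocol design=7) = 11; EF_Recruitment = 11+14 = 25
ES_Instrument calibration = max(EF_Literature review=11, EF_IRB approval=16) = 16; EF_Instrument calibration = 16+12 = 28
ES_Pilot data = max(EF_Literature review=11, EF_Recruitment=25, EF_Instrument calibration=28) = 28; EF_Pilot data = 28+8 = 36
Expected project duration μ = 36 hours. Critical path: Protocol design → IRB approval → Instrument calibration → Pilot data.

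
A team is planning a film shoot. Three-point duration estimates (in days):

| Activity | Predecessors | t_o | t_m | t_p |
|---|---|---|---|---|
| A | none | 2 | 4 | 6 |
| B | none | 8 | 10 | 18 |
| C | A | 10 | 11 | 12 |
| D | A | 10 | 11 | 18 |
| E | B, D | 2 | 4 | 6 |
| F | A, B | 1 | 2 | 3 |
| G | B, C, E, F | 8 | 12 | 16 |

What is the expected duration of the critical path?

32 days

te_A = (2 + 4·4 + 6)/6 = 24/6 = 4
te_B = (8 + 4·10 + 18)/6 = 66/6 = 11
te_C = (10 + 4·11 + 12)/6 = 66/6 = 11
te_D = (10 + 4·11 + 18)/6 = 72/6 = 12
te_E = (2 + 4·4 + 6)/6 = 24/6 = 4
te_F = (1 + 4·2 + 3)/6 = 12/6 = 2
te_G = (8 + 4·12 + 16)/6 = 72/6 = 12

Forward pass:
ES_A = 0; EF_A = 4
ES_B = 0; EF_B = 11
ES_C = 4; EF_C = 4+11 = 15
ES_D = 4; EF_D = 4+12 = 16
ES_E = max(EF_B=11, EF_D=16) = 16; EF_E = 16+4 = 20
ES_F = max(EF_A=4, EF_B=11) = 11; EF_F = 11+2 = 13
ES_G = max(EF_B=11, EF_C=15, EF_E=20, EF_F=13) = 20; EF_G = 20+12 = 32
Expected project duration μ = 32 days. Critical path: A → D → E → G.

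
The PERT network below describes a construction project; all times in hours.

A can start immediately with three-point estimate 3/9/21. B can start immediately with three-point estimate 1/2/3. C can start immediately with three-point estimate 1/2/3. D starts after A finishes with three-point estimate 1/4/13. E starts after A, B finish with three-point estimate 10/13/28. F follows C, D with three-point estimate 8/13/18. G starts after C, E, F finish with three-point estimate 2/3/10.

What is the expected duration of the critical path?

te_A = (3 + 4·9 + 21)/6 = 60/6 = 10
te_B = (1 + 4·2 + 3)/6 = 12/6 = 2
te_C = (1 + 4·2 + 3)/6 = 12/6 = 2
te_D = (1 + 4·4 + 13)/6 = 30/6 = 5
te_E = (10 + 4·13 + 28)/6 = 90/6 = 15
te_F = (8 + 4·13 + 18)/6 = 78/6 = 13
te_G = (2 + 4·3 + 10)/6 = 24/6 = 4

Forward pass:
ES_A = 0; EF_A = 10
ES_B = 0; EF_B = 2
ES_C = 0; EF_C = 2
ES_D = 10; EF_D = 10+5 = 15
ES_E = max(EF_A=10, EF_B=2) = 10; EF_E = 10+15 = 25
ES_F = max(EF_C=2, EF_D=15) = 15; EF_F = 15+13 = 28
ES_G = max(EF_C=2, EF_E=25, EF_F=28) = 28; EF_G = 28+4 = 32
Expected project duration μ = 32 hours. Critical path: A → D → F → G.

32 hours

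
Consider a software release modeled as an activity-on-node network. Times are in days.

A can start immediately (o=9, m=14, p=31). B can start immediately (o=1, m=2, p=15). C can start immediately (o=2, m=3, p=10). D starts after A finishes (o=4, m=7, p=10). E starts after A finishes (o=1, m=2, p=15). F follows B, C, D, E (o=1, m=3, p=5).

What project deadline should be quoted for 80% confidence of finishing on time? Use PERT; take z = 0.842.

29.2 days

te_A = (9 + 4·14 + 31)/6 = 96/6 = 16; σ²_A = ((31−9)/6)² = 13.444
te_B = (1 + 4·2 + 15)/6 = 24/6 = 4; σ²_B = ((15−1)/6)² = 5.444
te_C = (2 + 4·3 + 10)/6 = 24/6 = 4; σ²_C = ((10−2)/6)² = 1.778
te_D = (4 + 4·7 + 10)/6 = 42/6 = 7; σ²_D = ((10−4)/6)² = 1.000
te_E = (1 + 4·2 + 15)/6 = 24/6 = 4; σ²_E = ((15−1)/6)² = 5.444
te_F = (1 + 4·3 + 5)/6 = 18/6 = 3; σ²_F = ((5−1)/6)² = 0.444

Forward pass:
ES_A = 0; EF_A = 16
ES_B = 0; EF_B = 4
ES_C = 0; EF_C = 4
ES_D = 16; EF_D = 16+7 = 23
ES_E = 16; EF_E = 16+4 = 20
ES_F = max(EF_B=4, EF_C=4, EF_D=23, EF_E=20) = 23; EF_F = 23+3 = 26
Expected project duration μ = 26 days. Critical path: A → D → F.

Variance along critical path = 13.444 + 1.000 + 0.444 = 14.889; σ = 3.859 days.
D = μ + z·σ = 26 + 0.842·3.859 = 29.2 days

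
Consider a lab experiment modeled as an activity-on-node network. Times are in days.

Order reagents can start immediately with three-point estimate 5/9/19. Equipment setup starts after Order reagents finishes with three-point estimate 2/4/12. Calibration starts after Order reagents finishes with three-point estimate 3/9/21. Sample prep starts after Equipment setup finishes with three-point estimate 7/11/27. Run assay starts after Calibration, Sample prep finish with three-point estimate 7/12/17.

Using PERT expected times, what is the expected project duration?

40 days

te_Order reagents = (5 + 4·9 + 19)/6 = 60/6 = 10
te_Equipment setup = (2 + 4·4 + 12)/6 = 30/6 = 5
te_Calibration = (3 + 4·9 + 21)/6 = 60/6 = 10
te_Sample prep = (7 + 4·11 + 27)/6 = 78/6 = 13
te_Run assay = (7 + 4·12 + 17)/6 = 72/6 = 12

Forward pass:
ES_Order reagents = 0; EF_Order reagents = 10
ES_Equipment setup = 10; EF_Equipment setup = 10+5 = 15
ES_Calibration = 10; EF_Calibration = 10+10 = 20
ES_Sample prep = 15; EF_Sample prep = 15+13 = 28
ES_Run assay = max(EF_Calibration=20, EF_Sample prep=28) = 28; EF_Run assay = 28+12 = 40
Expected project duration μ = 40 days. Critical path: Order reagents → Equipment setup → Sample prep → Run assay.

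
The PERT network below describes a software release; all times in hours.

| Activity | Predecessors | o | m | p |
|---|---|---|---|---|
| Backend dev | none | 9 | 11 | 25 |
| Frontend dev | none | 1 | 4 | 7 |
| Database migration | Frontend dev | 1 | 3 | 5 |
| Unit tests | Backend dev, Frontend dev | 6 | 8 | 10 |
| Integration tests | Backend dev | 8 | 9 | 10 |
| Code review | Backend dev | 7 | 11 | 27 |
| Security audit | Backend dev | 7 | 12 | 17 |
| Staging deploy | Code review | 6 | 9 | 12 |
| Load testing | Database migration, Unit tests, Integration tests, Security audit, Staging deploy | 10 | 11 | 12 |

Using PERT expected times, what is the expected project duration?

te_Backend dev = (9 + 4·11 + 25)/6 = 78/6 = 13
te_Frontend dev = (1 + 4·4 + 7)/6 = 24/6 = 4
te_Database migration = (1 + 4·3 + 5)/6 = 18/6 = 3
te_Unit tests = (6 + 4·8 + 10)/6 = 48/6 = 8
te_Integration tests = (8 + 4·9 + 10)/6 = 54/6 = 9
te_Code review = (7 + 4·11 + 27)/6 = 78/6 = 13
te_Security audit = (7 + 4·12 + 17)/6 = 72/6 = 12
te_Staging deploy = (6 + 4·9 + 12)/6 = 54/6 = 9
te_Load testing = (10 + 4·11 + 12)/6 = 66/6 = 11

Forward pass:
ES_Backend dev = 0; EF_Backend dev = 13
ES_Frontend dev = 0; EF_Frontend dev = 4
ES_Database migration = 4; EF_Database migration = 4+3 = 7
ES_Unit tests = max(EF_Backend dev=13, EF_Frontend dev=4) = 13; EF_Unit tests = 13+8 = 21
ES_Integration tests = 13; EF_Integration tests = 13+9 = 22
ES_Code review = 13; EF_Code review = 13+13 = 26
ES_Security audit = 13; EF_Security audit = 13+12 = 25
ES_Staging deploy = 26; EF_Staging deploy = 26+9 = 35
ES_Load testing = max(EF_Database migration=7, EF_Unit tests=21, EF_Integration tests=22, EF_Security audit=25, EF_Staging deploy=35) = 35; EF_Load testing = 35+11 = 46
Expected project duration μ = 46 hours. Critical path: Backend dev → Code review → Staging deploy → Load testing.

46 hours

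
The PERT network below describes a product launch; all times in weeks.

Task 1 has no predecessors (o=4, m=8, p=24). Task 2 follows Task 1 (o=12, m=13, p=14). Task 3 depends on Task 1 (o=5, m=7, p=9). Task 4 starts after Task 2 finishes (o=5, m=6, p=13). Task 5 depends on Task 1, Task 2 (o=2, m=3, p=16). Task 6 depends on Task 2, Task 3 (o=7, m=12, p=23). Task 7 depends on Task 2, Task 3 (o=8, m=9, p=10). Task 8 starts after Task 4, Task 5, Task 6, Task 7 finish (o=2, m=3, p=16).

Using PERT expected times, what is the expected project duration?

te_Task 1 = (4 + 4·8 + 24)/6 = 60/6 = 10
te_Task 2 = (12 + 4·13 + 14)/6 = 78/6 = 13
te_Task 3 = (5 + 4·7 + 9)/6 = 42/6 = 7
te_Task 4 = (5 + 4·6 + 13)/6 = 42/6 = 7
te_Task 5 = (2 + 4·3 + 16)/6 = 30/6 = 5
te_Task 6 = (7 + 4·12 + 23)/6 = 78/6 = 13
te_Task 7 = (8 + 4·9 + 10)/6 = 54/6 = 9
te_Task 8 = (2 + 4·3 + 16)/6 = 30/6 = 5

Forward pass:
ES_Task 1 = 0; EF_Task 1 = 10
ES_Task 2 = 10; EF_Task 2 = 10+13 = 23
ES_Task 3 = 10; EF_Task 3 = 10+7 = 17
ES_Task 4 = 23; EF_Task 4 = 23+7 = 30
ES_Task 5 = max(EF_Task 1=10, EF_Task 2=23) = 23; EF_Task 5 = 23+5 = 28
ES_Task 6 = max(EF_Task 2=23, EF_Task 3=17) = 23; EF_Task 6 = 23+13 = 36
ES_Task 7 = max(EF_Task 2=23, EF_Task 3=17) = 23; EF_Task 7 = 23+9 = 32
ES_Task 8 = max(EF_Task 4=30, EF_Task 5=28, EF_Task 6=36, EF_Task 7=32) = 36; EF_Task 8 = 36+5 = 41
Expected project duration μ = 41 weeks. Critical path: Task 1 → Task 2 → Task 6 → Task 8.

41 weeks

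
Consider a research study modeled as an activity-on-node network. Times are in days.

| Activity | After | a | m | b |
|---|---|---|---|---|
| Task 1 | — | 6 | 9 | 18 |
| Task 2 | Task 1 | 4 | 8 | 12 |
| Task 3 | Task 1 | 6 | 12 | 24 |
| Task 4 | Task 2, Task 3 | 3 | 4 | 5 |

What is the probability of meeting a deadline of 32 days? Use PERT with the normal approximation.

te_Task 1 = (6 + 4·9 + 18)/6 = 60/6 = 10; σ²_Task 1 = ((18−6)/6)² = 4.000
te_Task 2 = (4 + 4·8 + 12)/6 = 48/6 = 8; σ²_Task 2 = ((12−4)/6)² = 1.778
te_Task 3 = (6 + 4·12 + 24)/6 = 78/6 = 13; σ²_Task 3 = ((24−6)/6)² = 9.000
te_Task 4 = (3 + 4·4 + 5)/6 = 24/6 = 4; σ²_Task 4 = ((5−3)/6)² = 0.111

Forward pass:
ES_Task 1 = 0; EF_Task 1 = 10
ES_Task 2 = 10; EF_Task 2 = 10+8 = 18
ES_Task 3 = 10; EF_Task 3 = 10+13 = 23
ES_Task 4 = max(EF_Task 2=18, EF_Task 3=23) = 23; EF_Task 4 = 23+4 = 27
Expected project duration μ = 27 days. Critical path: Task 1 → Task 3 → Task 4.

Variance along critical path = 4.000 + 9.000 + 0.111 = 13.111; σ = √13.111 = 3.621 days.
Z = (32 − 27) / 3.621 = 1.381
P(T ≤ 32) = Φ(1.381) ≈ 0.916

0.916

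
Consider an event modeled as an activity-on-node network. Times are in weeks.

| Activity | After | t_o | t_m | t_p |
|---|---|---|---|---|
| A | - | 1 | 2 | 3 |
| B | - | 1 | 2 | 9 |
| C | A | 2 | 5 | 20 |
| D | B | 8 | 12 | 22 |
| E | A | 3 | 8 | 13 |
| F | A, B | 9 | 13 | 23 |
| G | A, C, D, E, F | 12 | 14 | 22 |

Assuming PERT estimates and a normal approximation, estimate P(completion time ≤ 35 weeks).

0.829

te_A = (1 + 4·2 + 3)/6 = 12/6 = 2; σ²_A = ((3−1)/6)² = 0.111
te_B = (1 + 4·2 + 9)/6 = 18/6 = 3; σ²_B = ((9−1)/6)² = 1.778
te_C = (2 + 4·5 + 20)/6 = 42/6 = 7; σ²_C = ((20−2)/6)² = 9.000
te_D = (8 + 4·12 + 22)/6 = 78/6 = 13; σ²_D = ((22−8)/6)² = 5.444
te_E = (3 + 4·8 + 13)/6 = 48/6 = 8; σ²_E = ((13−3)/6)² = 2.778
te_F = (9 + 4·13 + 23)/6 = 84/6 = 14; σ²_F = ((23−9)/6)² = 5.444
te_G = (12 + 4·14 + 22)/6 = 90/6 = 15; σ²_G = ((22−12)/6)² = 2.778

Forward pass:
ES_A = 0; EF_A = 2
ES_B = 0; EF_B = 3
ES_C = 2; EF_C = 2+7 = 9
ES_D = 3; EF_D = 3+13 = 16
ES_E = 2; EF_E = 2+8 = 10
ES_F = max(EF_A=2, EF_B=3) = 3; EF_F = 3+14 = 17
ES_G = max(EF_A=2, EF_C=9, EF_D=16, EF_E=10, EF_F=17) = 17; EF_G = 17+15 = 32
Expected project duration μ = 32 weeks. Critical path: B → F → G.

Variance along critical path = 1.778 + 5.444 + 2.778 = 10.000; σ = √10.000 = 3.162 weeks.
Z = (35 − 32) / 3.162 = 0.949
P(T ≤ 35) = Φ(0.949) ≈ 0.829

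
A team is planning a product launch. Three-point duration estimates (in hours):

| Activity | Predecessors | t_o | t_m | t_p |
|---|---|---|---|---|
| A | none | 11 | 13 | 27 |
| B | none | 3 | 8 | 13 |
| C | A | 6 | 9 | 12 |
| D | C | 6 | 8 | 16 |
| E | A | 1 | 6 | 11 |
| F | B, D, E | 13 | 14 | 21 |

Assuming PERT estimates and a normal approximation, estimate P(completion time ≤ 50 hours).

0.713

te_A = (11 + 4·13 + 27)/6 = 90/6 = 15; σ²_A = ((27−11)/6)² = 7.111
te_B = (3 + 4·8 + 13)/6 = 48/6 = 8; σ²_B = ((13−3)/6)² = 2.778
te_C = (6 + 4·9 + 12)/6 = 54/6 = 9; σ²_C = ((12−6)/6)² = 1.000
te_D = (6 + 4·8 + 16)/6 = 54/6 = 9; σ²_D = ((16−6)/6)² = 2.778
te_E = (1 + 4·6 + 11)/6 = 36/6 = 6; σ²_E = ((11−1)/6)² = 2.778
te_F = (13 + 4·14 + 21)/6 = 90/6 = 15; σ²_F = ((21−13)/6)² = 1.778

Forward pass:
ES_A = 0; EF_A = 15
ES_B = 0; EF_B = 8
ES_C = 15; EF_C = 15+9 = 24
ES_D = 24; EF_D = 24+9 = 33
ES_E = 15; EF_E = 15+6 = 21
ES_F = max(EF_B=8, EF_D=33, EF_E=21) = 33; EF_F = 33+15 = 48
Expected project duration μ = 48 hours. Critical path: A → C → D → F.

Variance along critical path = 7.111 + 1.000 + 2.778 + 1.778 = 12.667; σ = √12.667 = 3.559 hours.
Z = (50 − 48) / 3.559 = 0.562
P(T ≤ 50) = Φ(0.562) ≈ 0.713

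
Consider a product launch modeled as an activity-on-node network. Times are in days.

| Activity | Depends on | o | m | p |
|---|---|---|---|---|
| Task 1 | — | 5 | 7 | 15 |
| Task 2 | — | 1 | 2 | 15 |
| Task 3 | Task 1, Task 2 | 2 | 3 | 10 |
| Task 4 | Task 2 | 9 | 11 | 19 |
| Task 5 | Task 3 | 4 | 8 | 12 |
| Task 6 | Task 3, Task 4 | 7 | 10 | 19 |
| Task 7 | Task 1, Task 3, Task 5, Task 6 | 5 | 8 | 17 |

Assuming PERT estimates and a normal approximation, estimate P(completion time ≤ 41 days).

te_Task 1 = (5 + 4·7 + 15)/6 = 48/6 = 8; σ²_Task 1 = ((15−5)/6)² = 2.778
te_Task 2 = (1 + 4·2 + 15)/6 = 24/6 = 4; σ²_Task 2 = ((15−1)/6)² = 5.444
te_Task 3 = (2 + 4·3 + 10)/6 = 24/6 = 4; σ²_Task 3 = ((10−2)/6)² = 1.778
te_Task 4 = (9 + 4·11 + 19)/6 = 72/6 = 12; σ²_Task 4 = ((19−9)/6)² = 2.778
te_Task 5 = (4 + 4·8 + 12)/6 = 48/6 = 8; σ²_Task 5 = ((12−4)/6)² = 1.778
te_Task 6 = (7 + 4·10 + 19)/6 = 66/6 = 11; σ²_Task 6 = ((19−7)/6)² = 4.000
te_Task 7 = (5 + 4·8 + 17)/6 = 54/6 = 9; σ²_Task 7 = ((17−5)/6)² = 4.000

Forward pass:
ES_Task 1 = 0; EF_Task 1 = 8
ES_Task 2 = 0; EF_Task 2 = 4
ES_Task 3 = max(EF_Task 1=8, EF_Task 2=4) = 8; EF_Task 3 = 8+4 = 12
ES_Task 4 = 4; EF_Task 4 = 4+12 = 16
ES_Task 5 = 12; EF_Task 5 = 12+8 = 20
ES_Task 6 = max(EF_Task 3=12, EF_Task 4=16) = 16; EF_Task 6 = 16+11 = 27
ES_Task 7 = max(EF_Task 1=8, EF_Task 3=12, EF_Task 5=20, EF_Task 6=27) = 27; EF_Task 7 = 27+9 = 36
Expected project duration μ = 36 days. Critical path: Task 2 → Task 4 → Task 6 → Task 7.

Variance along critical path = 5.444 + 2.778 + 4.000 + 4.000 = 16.222; σ = √16.222 = 4.028 days.
Z = (41 − 36) / 4.028 = 1.241
P(T ≤ 41) = Φ(1.241) ≈ 0.893

0.893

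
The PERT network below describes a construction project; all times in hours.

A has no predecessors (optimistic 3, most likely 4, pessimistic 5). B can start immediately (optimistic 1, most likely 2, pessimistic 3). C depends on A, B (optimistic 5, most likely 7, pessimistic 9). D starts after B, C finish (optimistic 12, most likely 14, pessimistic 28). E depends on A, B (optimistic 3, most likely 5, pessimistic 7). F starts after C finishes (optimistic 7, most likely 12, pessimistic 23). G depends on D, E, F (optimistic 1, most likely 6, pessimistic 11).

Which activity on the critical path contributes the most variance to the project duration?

te_A = (3 + 4·4 + 5)/6 = 24/6 = 4; σ²_A = ((5−3)/6)² = 0.111
te_B = (1 + 4·2 + 3)/6 = 12/6 = 2; σ²_B = ((3−1)/6)² = 0.111
te_C = (5 + 4·7 + 9)/6 = 42/6 = 7; σ²_C = ((9−5)/6)² = 0.444
te_D = (12 + 4·14 + 28)/6 = 96/6 = 16; σ²_D = ((28−12)/6)² = 7.111
te_E = (3 + 4·5 + 7)/6 = 30/6 = 5; σ²_E = ((7−3)/6)² = 0.444
te_F = (7 + 4·12 + 23)/6 = 78/6 = 13; σ²_F = ((23−7)/6)² = 7.111
te_G = (1 + 4·6 + 11)/6 = 36/6 = 6; σ²_G = ((11−1)/6)² = 2.778

Forward pass:
ES_A = 0; EF_A = 4
ES_B = 0; EF_B = 2
ES_C = max(EF_A=4, EF_B=2) = 4; EF_C = 4+7 = 11
ES_D = max(EF_B=2, EF_C=11) = 11; EF_D = 11+16 = 27
ES_E = max(EF_A=4, EF_B=2) = 4; EF_E = 4+5 = 9
ES_F = 11; EF_F = 11+13 = 24
ES_G = max(EF_D=27, EF_E=9, EF_F=24) = 27; EF_G = 27+6 = 33
Expected project duration μ = 33 hours. Critical path: A → C → D → G.

Variances on critical path: σ²_A=0.111, σ²_C=0.444, σ²_D=7.111, σ²_G=2.778.
Largest is σ²_D = 7.111.

D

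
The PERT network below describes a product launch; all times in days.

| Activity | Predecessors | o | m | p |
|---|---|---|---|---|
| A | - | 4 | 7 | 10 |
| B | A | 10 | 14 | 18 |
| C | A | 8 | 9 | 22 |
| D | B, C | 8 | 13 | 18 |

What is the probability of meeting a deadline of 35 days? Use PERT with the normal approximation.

te_A = (4 + 4·7 + 10)/6 = 42/6 = 7; σ²_A = ((10−4)/6)² = 1.000
te_B = (10 + 4·14 + 18)/6 = 84/6 = 14; σ²_B = ((18−10)/6)² = 1.778
te_C = (8 + 4·9 + 22)/6 = 66/6 = 11; σ²_C = ((22−8)/6)² = 5.444
te_D = (8 + 4·13 + 18)/6 = 78/6 = 13; σ²_D = ((18−8)/6)² = 2.778

Forward pass:
ES_A = 0; EF_A = 7
ES_B = 7; EF_B = 7+14 = 21
ES_C = 7; EF_C = 7+11 = 18
ES_D = max(EF_B=21, EF_C=18) = 21; EF_D = 21+13 = 34
Expected project duration μ = 34 days. Critical path: A → B → D.

Variance along critical path = 1.000 + 1.778 + 2.778 = 5.556; σ = √5.556 = 2.357 days.
Z = (35 − 34) / 2.357 = 0.424
P(T ≤ 35) = Φ(0.424) ≈ 0.664

0.664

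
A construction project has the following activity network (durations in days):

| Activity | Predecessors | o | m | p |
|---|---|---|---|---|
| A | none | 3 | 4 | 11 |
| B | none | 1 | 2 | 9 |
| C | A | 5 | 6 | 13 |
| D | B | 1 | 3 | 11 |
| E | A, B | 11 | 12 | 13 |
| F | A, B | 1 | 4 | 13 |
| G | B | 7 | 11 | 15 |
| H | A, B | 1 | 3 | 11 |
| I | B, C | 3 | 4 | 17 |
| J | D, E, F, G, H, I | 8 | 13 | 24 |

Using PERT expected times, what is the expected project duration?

te_A = (3 + 4·4 + 11)/6 = 30/6 = 5
te_B = (1 + 4·2 + 9)/6 = 18/6 = 3
te_C = (5 + 4·6 + 13)/6 = 42/6 = 7
te_D = (1 + 4·3 + 11)/6 = 24/6 = 4
te_E = (11 + 4·12 + 13)/6 = 72/6 = 12
te_F = (1 + 4·4 + 13)/6 = 30/6 = 5
te_G = (7 + 4·11 + 15)/6 = 66/6 = 11
te_H = (1 + 4·3 + 11)/6 = 24/6 = 4
te_I = (3 + 4·4 + 17)/6 = 36/6 = 6
te_J = (8 + 4·13 + 24)/6 = 84/6 = 14

Forward pass:
ES_A = 0; EF_A = 5
ES_B = 0; EF_B = 3
ES_C = 5; EF_C = 5+7 = 12
ES_D = 3; EF_D = 3+4 = 7
ES_E = max(EF_A=5, EF_B=3) = 5; EF_E = 5+12 = 17
ES_F = max(EF_A=5, EF_B=3) = 5; EF_F = 5+5 = 10
ES_G = 3; EF_G = 3+11 = 14
ES_H = max(EF_A=5, EF_B=3) = 5; EF_H = 5+4 = 9
ES_I = max(EF_B=3, EF_C=12) = 12; EF_I = 12+6 = 18
ES_J = max(EF_D=7, EF_E=17, EF_F=10, EF_G=14, EF_H=9, EF_I=18) = 18; EF_J = 18+14 = 32
Expected project duration μ = 32 days. Critical path: A → C → I → J.

32 days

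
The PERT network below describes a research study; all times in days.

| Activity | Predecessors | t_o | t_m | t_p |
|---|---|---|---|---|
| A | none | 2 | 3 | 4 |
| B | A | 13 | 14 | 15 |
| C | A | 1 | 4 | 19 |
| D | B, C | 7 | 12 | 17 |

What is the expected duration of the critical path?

29 days

te_A = (2 + 4·3 + 4)/6 = 18/6 = 3
te_B = (13 + 4·14 + 15)/6 = 84/6 = 14
te_C = (1 + 4·4 + 19)/6 = 36/6 = 6
te_D = (7 + 4·12 + 17)/6 = 72/6 = 12

Forward pass:
ES_A = 0; EF_A = 3
ES_B = 3; EF_B = 3+14 = 17
ES_C = 3; EF_C = 3+6 = 9
ES_D = max(EF_B=17, EF_C=9) = 17; EF_D = 17+12 = 29
Expected project duration μ = 29 days. Critical path: A → B → D.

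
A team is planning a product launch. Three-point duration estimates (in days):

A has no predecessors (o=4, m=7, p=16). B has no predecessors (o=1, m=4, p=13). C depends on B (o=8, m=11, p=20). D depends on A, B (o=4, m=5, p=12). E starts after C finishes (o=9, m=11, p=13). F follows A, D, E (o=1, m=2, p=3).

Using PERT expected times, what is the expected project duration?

te_A = (4 + 4·7 + 16)/6 = 48/6 = 8
te_B = (1 + 4·4 + 13)/6 = 30/6 = 5
te_C = (8 + 4·11 + 20)/6 = 72/6 = 12
te_D = (4 + 4·5 + 12)/6 = 36/6 = 6
te_E = (9 + 4·11 + 13)/6 = 66/6 = 11
te_F = (1 + 4·2 + 3)/6 = 12/6 = 2

Forward pass:
ES_A = 0; EF_A = 8
ES_B = 0; EF_B = 5
ES_C = 5; EF_C = 5+12 = 17
ES_D = max(EF_A=8, EF_B=5) = 8; EF_D = 8+6 = 14
ES_E = 17; EF_E = 17+11 = 28
ES_F = max(EF_A=8, EF_D=14, EF_E=28) = 28; EF_F = 28+2 = 30
Expected project duration μ = 30 days. Critical path: B → C → E → F.

30 days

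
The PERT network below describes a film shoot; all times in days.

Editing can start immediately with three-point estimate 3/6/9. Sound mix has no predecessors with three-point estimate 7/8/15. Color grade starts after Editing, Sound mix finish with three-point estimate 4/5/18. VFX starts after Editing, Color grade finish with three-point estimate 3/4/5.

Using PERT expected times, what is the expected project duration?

20 days

te_Editing = (3 + 4·6 + 9)/6 = 36/6 = 6
te_Sound mix = (7 + 4·8 + 15)/6 = 54/6 = 9
te_Color grade = (4 + 4·5 + 18)/6 = 42/6 = 7
te_VFX = (3 + 4·4 + 5)/6 = 24/6 = 4

Forward pass:
ES_Editing = 0; EF_Editing = 6
ES_Sound mix = 0; EF_Sound mix = 9
ES_Color grade = max(EF_Editing=6, EF_Sound mix=9) = 9; EF_Color grade = 9+7 = 16
ES_VFX = max(EF_Editing=6, EF_Color grade=16) = 16; EF_VFX = 16+4 = 20
Expected project duration μ = 20 days. Critical path: Sound mix → Color grade → VFX.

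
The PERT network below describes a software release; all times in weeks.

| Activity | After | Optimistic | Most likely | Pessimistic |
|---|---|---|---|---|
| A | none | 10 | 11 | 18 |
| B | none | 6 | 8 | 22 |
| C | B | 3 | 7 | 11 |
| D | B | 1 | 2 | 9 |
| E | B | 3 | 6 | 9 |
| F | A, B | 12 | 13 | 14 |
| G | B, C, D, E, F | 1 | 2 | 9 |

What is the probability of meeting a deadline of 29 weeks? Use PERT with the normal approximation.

te_A = (10 + 4·11 + 18)/6 = 72/6 = 12; σ²_A = ((18−10)/6)² = 1.778
te_B = (6 + 4·8 + 22)/6 = 60/6 = 10; σ²_B = ((22−6)/6)² = 7.111
te_C = (3 + 4·7 + 11)/6 = 42/6 = 7; σ²_C = ((11−3)/6)² = 1.778
te_D = (1 + 4·2 + 9)/6 = 18/6 = 3; σ²_D = ((9−1)/6)² = 1.778
te_E = (3 + 4·6 + 9)/6 = 36/6 = 6; σ²_E = ((9−3)/6)² = 1.000
te_F = (12 + 4·13 + 14)/6 = 78/6 = 13; σ²_F = ((14−12)/6)² = 0.111
te_G = (1 + 4·2 + 9)/6 = 18/6 = 3; σ²_G = ((9−1)/6)² = 1.778

Forward pass:
ES_A = 0; EF_A = 12
ES_B = 0; EF_B = 10
ES_C = 10; EF_C = 10+7 = 17
ES_D = 10; EF_D = 10+3 = 13
ES_E = 10; EF_E = 10+6 = 16
ES_F = max(EF_A=12, EF_B=10) = 12; EF_F = 12+13 = 25
ES_G = max(EF_B=10, EF_C=17, EF_D=13, EF_E=16, EF_F=25) = 25; EF_G = 25+3 = 28
Expected project duration μ = 28 weeks. Critical path: A → F → G.

Variance along critical path = 1.778 + 0.111 + 1.778 = 3.667; σ = √3.667 = 1.915 weeks.
Z = (29 − 28) / 1.915 = 0.522
P(T ≤ 29) = Φ(0.522) ≈ 0.699

0.699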